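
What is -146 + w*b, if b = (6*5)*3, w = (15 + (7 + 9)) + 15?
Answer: 3994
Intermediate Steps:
w = 46 (w = (15 + 16) + 15 = 31 + 15 = 46)
b = 90 (b = 30*3 = 90)
-146 + w*b = -146 + 46*90 = -146 + 4140 = 3994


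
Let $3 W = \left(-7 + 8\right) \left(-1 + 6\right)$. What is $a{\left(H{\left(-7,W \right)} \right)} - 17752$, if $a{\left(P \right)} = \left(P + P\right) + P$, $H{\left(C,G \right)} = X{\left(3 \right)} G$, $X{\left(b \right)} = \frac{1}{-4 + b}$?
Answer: $-17757$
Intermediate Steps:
$W = \frac{5}{3}$ ($W = \frac{\left(-7 + 8\right) \left(-1 + 6\right)}{3} = \frac{1 \cdot 5}{3} = \frac{1}{3} \cdot 5 = \frac{5}{3} \approx 1.6667$)
$H{\left(C,G \right)} = - G$ ($H{\left(C,G \right)} = \frac{G}{-4 + 3} = \frac{G}{-1} = - G$)
$a{\left(P \right)} = 3 P$ ($a{\left(P \right)} = 2 P + P = 3 P$)
$a{\left(H{\left(-7,W \right)} \right)} - 17752 = 3 \left(\left(-1\right) \frac{5}{3}\right) - 17752 = 3 \left(- \frac{5}{3}\right) - 17752 = -5 - 17752 = -17757$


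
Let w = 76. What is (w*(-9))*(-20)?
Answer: 13680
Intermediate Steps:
(w*(-9))*(-20) = (76*(-9))*(-20) = -684*(-20) = 13680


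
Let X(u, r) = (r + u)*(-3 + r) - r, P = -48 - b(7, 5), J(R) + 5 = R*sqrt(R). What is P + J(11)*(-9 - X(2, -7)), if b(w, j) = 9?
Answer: 273 - 726*sqrt(11) ≈ -2134.9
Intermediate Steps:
J(R) = -5 + R**(3/2) (J(R) = -5 + R*sqrt(R) = -5 + R**(3/2))
P = -57 (P = -48 - 1*9 = -48 - 9 = -57)
X(u, r) = -r + (-3 + r)*(r + u) (X(u, r) = (-3 + r)*(r + u) - r = -r + (-3 + r)*(r + u))
P + J(11)*(-9 - X(2, -7)) = -57 + (-5 + 11**(3/2))*(-9 - ((-7)**2 - 4*(-7) - 3*2 - 7*2)) = -57 + (-5 + 11*sqrt(11))*(-9 - (49 + 28 - 6 - 14)) = -57 + (-5 + 11*sqrt(11))*(-9 - 1*57) = -57 + (-5 + 11*sqrt(11))*(-9 - 57) = -57 + (-5 + 11*sqrt(11))*(-66) = -57 + (330 - 726*sqrt(11)) = 273 - 726*sqrt(11)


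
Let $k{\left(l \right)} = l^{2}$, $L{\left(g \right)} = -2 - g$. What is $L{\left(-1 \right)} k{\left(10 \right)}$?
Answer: $-100$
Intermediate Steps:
$L{\left(-1 \right)} k{\left(10 \right)} = \left(-2 - -1\right) 10^{2} = \left(-2 + 1\right) 100 = \left(-1\right) 100 = -100$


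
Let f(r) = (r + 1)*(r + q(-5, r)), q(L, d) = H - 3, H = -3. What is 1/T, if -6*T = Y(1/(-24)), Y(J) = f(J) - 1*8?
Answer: 3456/7943 ≈ 0.43510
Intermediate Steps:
q(L, d) = -6 (q(L, d) = -3 - 3 = -6)
f(r) = (1 + r)*(-6 + r) (f(r) = (r + 1)*(r - 6) = (1 + r)*(-6 + r))
Y(J) = -14 + J² - 5*J (Y(J) = (-6 + J² - 5*J) - 1*8 = (-6 + J² - 5*J) - 8 = -14 + J² - 5*J)
T = 7943/3456 (T = -(-14 + (1/(-24))² - 5/(-24))/6 = -(-14 + (-1/24)² - 5*(-1/24))/6 = -(-14 + 1/576 + 5/24)/6 = -⅙*(-7943/576) = 7943/3456 ≈ 2.2983)
1/T = 1/(7943/3456) = 3456/7943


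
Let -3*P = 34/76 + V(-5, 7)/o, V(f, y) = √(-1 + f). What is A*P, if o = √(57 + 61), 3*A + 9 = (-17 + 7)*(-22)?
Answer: -3587/342 - 211*I*√177/531 ≈ -10.488 - 5.2866*I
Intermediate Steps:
A = 211/3 (A = -3 + ((-17 + 7)*(-22))/3 = -3 + (-10*(-22))/3 = -3 + (⅓)*220 = -3 + 220/3 = 211/3 ≈ 70.333)
o = √118 ≈ 10.863
P = -17/114 - I*√177/177 (P = -(34/76 + √(-1 - 5)/(√118))/3 = -(34*(1/76) + √(-6)*(√118/118))/3 = -(17/38 + (I*√6)*(√118/118))/3 = -(17/38 + I*√177/59)/3 = -17/114 - I*√177/177 ≈ -0.14912 - 0.075165*I)
A*P = 211*(-17/114 - I*√177/177)/3 = -3587/342 - 211*I*√177/531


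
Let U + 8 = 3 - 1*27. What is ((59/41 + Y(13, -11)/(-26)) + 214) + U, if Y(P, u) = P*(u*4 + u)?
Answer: 17297/82 ≈ 210.94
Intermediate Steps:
U = -32 (U = -8 + (3 - 1*27) = -8 + (3 - 27) = -8 - 24 = -32)
Y(P, u) = 5*P*u (Y(P, u) = P*(4*u + u) = P*(5*u) = 5*P*u)
((59/41 + Y(13, -11)/(-26)) + 214) + U = ((59/41 + (5*13*(-11))/(-26)) + 214) - 32 = ((59*(1/41) - 715*(-1/26)) + 214) - 32 = ((59/41 + 55/2) + 214) - 32 = (2373/82 + 214) - 32 = 19921/82 - 32 = 17297/82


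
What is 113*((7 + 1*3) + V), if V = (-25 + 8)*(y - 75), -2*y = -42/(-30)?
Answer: 1465497/10 ≈ 1.4655e+5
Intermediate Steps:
y = -7/10 (y = -(-21)/(-30) = -(-21)*(-1)/30 = -½*7/5 = -7/10 ≈ -0.70000)
V = 12869/10 (V = (-25 + 8)*(-7/10 - 75) = -17*(-757/10) = 12869/10 ≈ 1286.9)
113*((7 + 1*3) + V) = 113*((7 + 1*3) + 12869/10) = 113*((7 + 3) + 12869/10) = 113*(10 + 12869/10) = 113*(12969/10) = 1465497/10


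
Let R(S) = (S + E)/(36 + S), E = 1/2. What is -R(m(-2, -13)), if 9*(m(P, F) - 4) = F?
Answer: -55/694 ≈ -0.079251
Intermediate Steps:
m(P, F) = 4 + F/9
E = ½ ≈ 0.50000
R(S) = (½ + S)/(36 + S) (R(S) = (S + ½)/(36 + S) = (½ + S)/(36 + S))
-R(m(-2, -13)) = -(½ + (4 + (⅑)*(-13)))/(36 + (4 + (⅑)*(-13))) = -(½ + (4 - 13/9))/(36 + (4 - 13/9)) = -(½ + 23/9)/(36 + 23/9) = -55/(347/9*18) = -9*55/(347*18) = -1*55/694 = -55/694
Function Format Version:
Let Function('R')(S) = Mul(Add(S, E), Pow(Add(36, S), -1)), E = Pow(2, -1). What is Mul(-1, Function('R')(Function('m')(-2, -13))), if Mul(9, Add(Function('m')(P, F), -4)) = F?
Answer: Rational(-55, 694) ≈ -0.079251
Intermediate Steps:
Function('m')(P, F) = Add(4, Mul(Rational(1, 9), F))
E = Rational(1, 2) ≈ 0.50000
Function('R')(S) = Mul(Pow(Add(36, S), -1), Add(Rational(1, 2), S)) (Function('R')(S) = Mul(Add(S, Rational(1, 2)), Pow(Add(36, S), -1)) = Mul(Add(Rational(1, 2), S), Pow(Add(36, S), -1)) = Mul(Pow(Add(36, S), -1), Add(Rational(1, 2), S)))
Mul(-1, Function('R')(Function('m')(-2, -13))) = Mul(-1, Mul(Pow(Add(36, Add(4, Mul(Rational(1, 9), -13))), -1), Add(Rational(1, 2), Add(4, Mul(Rational(1, 9), -13))))) = Mul(-1, Mul(Pow(Add(36, Add(4, Rational(-13, 9))), -1), Add(Rational(1, 2), Add(4, Rational(-13, 9))))) = Mul(-1, Mul(Pow(Add(36, Rational(23, 9)), -1), Add(Rational(1, 2), Rational(23, 9)))) = Mul(-1, Mul(Pow(Rational(347, 9), -1), Rational(55, 18))) = Mul(-1, Mul(Rational(9, 347), Rational(55, 18))) = Mul(-1, Rational(55, 694)) = Rational(-55, 694)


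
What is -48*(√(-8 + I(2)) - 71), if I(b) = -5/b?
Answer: 3408 - 24*I*√42 ≈ 3408.0 - 155.54*I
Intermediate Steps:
-48*(√(-8 + I(2)) - 71) = -48*(√(-8 - 5/2) - 71) = -48*(√(-21/2) - 71) = -48*(I*√42/2 - 71) = -48*(-71 + I*√42/2) = 3408 - 24*I*√42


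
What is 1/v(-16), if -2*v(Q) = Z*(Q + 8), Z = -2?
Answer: -⅛ ≈ -0.12500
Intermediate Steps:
v(Q) = 8 + Q (v(Q) = -(-1)*(Q + 8) = -(-1)*(8 + Q) = -(-16 - 2*Q)/2 = 8 + Q)
1/v(-16) = 1/(8 - 16) = 1/(-8) = -⅛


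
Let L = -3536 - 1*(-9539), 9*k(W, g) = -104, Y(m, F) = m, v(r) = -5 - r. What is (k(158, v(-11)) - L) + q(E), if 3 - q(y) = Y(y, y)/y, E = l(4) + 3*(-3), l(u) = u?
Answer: -54113/9 ≈ -6012.6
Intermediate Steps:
k(W, g) = -104/9 (k(W, g) = (⅑)*(-104) = -104/9)
L = 6003 (L = -3536 + 9539 = 6003)
E = -5 (E = 4 + 3*(-3) = 4 - 9 = -5)
q(y) = 2 (q(y) = 3 - y/y = 3 - 1*1 = 3 - 1 = 2)
(k(158, v(-11)) - L) + q(E) = (-104/9 - 1*6003) + 2 = (-104/9 - 6003) + 2 = -54131/9 + 2 = -54113/9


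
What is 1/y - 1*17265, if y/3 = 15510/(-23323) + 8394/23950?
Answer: -4550243129030/263536857 ≈ -17266.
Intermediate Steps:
y = -263536857/279292925 (y = 3*(15510/(-23323) + 8394/23950) = 3*(15510*(-1/23323) + 8394*(1/23950)) = 3*(-15510/23323 + 4197/11975) = 3*(-87845619/279292925) = -263536857/279292925 ≈ -0.94359)
1/y - 1*17265 = 1/(-263536857/279292925) - 1*17265 = -279292925/263536857 - 17265 = -4550243129030/263536857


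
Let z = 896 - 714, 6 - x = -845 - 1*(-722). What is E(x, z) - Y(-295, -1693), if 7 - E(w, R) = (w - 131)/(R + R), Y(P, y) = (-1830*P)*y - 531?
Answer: 166341919017/182 ≈ 9.1397e+8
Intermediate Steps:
x = 129 (x = 6 - (-845 - 1*(-722)) = 6 - (-845 + 722) = 6 - 1*(-123) = 6 + 123 = 129)
Y(P, y) = -531 - 1830*P*y (Y(P, y) = -1830*P*y - 531 = -531 - 1830*P*y)
z = 182
E(w, R) = 7 - (-131 + w)/(2*R) (E(w, R) = 7 - (w - 131)/(R + R) = 7 - (-131 + w)/(2*R))
E(x, z) - Y(-295, -1693) = (½)*(131 - 1*129 + 14*182)/182 - (-531 - 1830*(-295)*(-1693)) = (½)*(1/182)*(131 - 129 + 2548) - (-531 - 913966050) = (½)*(1/182)*2550 - 1*(-913966581) = 1275/182 + 913966581 = 166341919017/182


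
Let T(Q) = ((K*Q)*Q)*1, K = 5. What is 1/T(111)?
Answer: 1/61605 ≈ 1.6232e-5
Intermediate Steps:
T(Q) = 5*Q² (T(Q) = ((5*Q)*Q)*1 = (5*Q²)*1 = 5*Q²)
1/T(111) = 1/(5*111²) = 1/(5*12321) = 1/61605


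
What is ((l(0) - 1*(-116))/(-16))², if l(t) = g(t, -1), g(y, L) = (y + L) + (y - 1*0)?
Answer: 13225/256 ≈ 51.660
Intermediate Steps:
g(y, L) = L + 2*y (g(y, L) = (L + y) + (y + 0) = (L + y) + y = L + 2*y)
l(t) = -1 + 2*t
((l(0) - 1*(-116))/(-16))² = (((-1 + 2*0) - 1*(-116))/(-16))² = (((-1 + 0) + 116)*(-1/16))² = ((-1 + 116)*(-1/16))² = (115*(-1/16))² = (-115/16)² = 13225/256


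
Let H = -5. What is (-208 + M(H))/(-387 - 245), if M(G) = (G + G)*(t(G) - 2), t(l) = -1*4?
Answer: 37/158 ≈ 0.23418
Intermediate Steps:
t(l) = -4
M(G) = -12*G (M(G) = (G + G)*(-4 - 2) = (2*G)*(-6) = -12*G)
(-208 + M(H))/(-387 - 245) = (-208 - 12*(-5))/(-387 - 245) = (-208 + 60)/(-632) = -148*(-1/632) = 37/158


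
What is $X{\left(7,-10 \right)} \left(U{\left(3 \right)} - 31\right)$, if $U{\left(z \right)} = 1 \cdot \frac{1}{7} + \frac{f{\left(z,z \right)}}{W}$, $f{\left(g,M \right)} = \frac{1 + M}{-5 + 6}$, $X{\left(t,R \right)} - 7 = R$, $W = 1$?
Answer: $\frac{564}{7} \approx 80.571$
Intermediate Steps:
$X{\left(t,R \right)} = 7 + R$
$f{\left(g,M \right)} = 1 + M$ ($f{\left(g,M \right)} = \frac{1 + M}{1} = \left(1 + M\right) 1 = 1 + M$)
$U{\left(z \right)} = \frac{8}{7} + z$ ($U{\left(z \right)} = 1 \cdot \frac{1}{7} + \frac{1 + z}{1} = 1 \cdot \frac{1}{7} + \left(1 + z\right) 1 = \frac{1}{7} + \left(1 + z\right) = \frac{8}{7} + z$)
$X{\left(7,-10 \right)} \left(U{\left(3 \right)} - 31\right) = \left(7 - 10\right) \left(\left(\frac{8}{7} + 3\right) - 31\right) = - 3 \left(\frac{29}{7} - 31\right) = \left(-3\right) \left(- \frac{188}{7}\right) = \frac{564}{7}$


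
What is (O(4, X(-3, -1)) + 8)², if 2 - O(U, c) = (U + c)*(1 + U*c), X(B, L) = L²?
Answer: 225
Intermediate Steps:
O(U, c) = 2 - (1 + U*c)*(U + c) (O(U, c) = 2 - (U + c)*(1 + U*c) = 2 - (1 + U*c)*(U + c))
(O(4, X(-3, -1)) + 8)² = ((2 - 1*4 - 1*(-1)² - 1*4*((-1)²)² - 1*(-1)²*4²) + 8)² = ((2 - 4 - 1*1 - 1*4*1² - 1*1*16) + 8)² = ((2 - 4 - 1 - 1*4*1 - 16) + 8)² = ((2 - 4 - 1 - 4 - 16) + 8)² = (-23 + 8)² = (-15)² = 225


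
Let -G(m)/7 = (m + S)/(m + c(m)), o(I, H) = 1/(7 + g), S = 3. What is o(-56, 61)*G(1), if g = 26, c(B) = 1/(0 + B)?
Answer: -14/33 ≈ -0.42424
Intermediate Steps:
c(B) = 1/B
o(I, H) = 1/33 (o(I, H) = 1/(7 + 26) = 1/33)
G(m) = -7*(3 + m)/(m + 1/m) (G(m) = -7*(m + 3)/(m + 1/m) = -7*(3 + m)/(m + 1/m))
o(-56, 61)*G(1) = (-7*1*(3 + 1)/(1 + 1²))/33 = (-7*1*4/(1 + 1))/33 = (-7*1*4/2)/33 = (-7*1*½*4)/33 = (1/33)*(-14) = -14/33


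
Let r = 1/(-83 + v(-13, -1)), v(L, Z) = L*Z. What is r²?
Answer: 1/4900 ≈ 0.00020408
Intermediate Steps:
r = -1/70 (r = 1/(-83 - 13*(-1)) = 1/(-83 + 13) = 1/(-70) = -1/70 ≈ -0.014286)
r² = (-1/70)² = 1/4900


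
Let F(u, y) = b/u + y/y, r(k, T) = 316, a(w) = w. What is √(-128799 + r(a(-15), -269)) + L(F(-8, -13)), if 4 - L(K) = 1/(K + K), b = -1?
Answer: 32/9 + I*√128483 ≈ 3.5556 + 358.45*I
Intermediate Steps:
F(u, y) = 1 - 1/u (F(u, y) = -1/u + y/y = -1/u + 1 = 1 - 1/u)
L(K) = 4 - 1/(2*K) (L(K) = 4 - 1/(K + K) = 4 - 1/(2*K))
√(-128799 + r(a(-15), -269)) + L(F(-8, -13)) = √(-128799 + 316) + (4 - (-8/(-1 - 8))/2) = √(-128483) + (4 - 1/(2*((-⅛*(-9))))) = I*√128483 + (4 - 1/(2*9/8)) = I*√128483 + (4 - ½*8/9) = I*√128483 + (4 - 4/9) = I*√128483 + 32/9 = 32/9 + I*√128483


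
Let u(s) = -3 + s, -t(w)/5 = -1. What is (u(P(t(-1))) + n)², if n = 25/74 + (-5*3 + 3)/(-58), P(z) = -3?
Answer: 137053849/4605316 ≈ 29.760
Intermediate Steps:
t(w) = 5 (t(w) = -5*(-1) = 5)
n = 1169/2146 (n = 25*(1/74) + (-15 + 3)*(-1/58) = 25/74 - 12*(-1/58) = 25/74 + 6/29 = 1169/2146 ≈ 0.54473)
(u(P(t(-1))) + n)² = ((-3 - 3) + 1169/2146)² = (-6 + 1169/2146)² = (-11707/2146)² = 137053849/4605316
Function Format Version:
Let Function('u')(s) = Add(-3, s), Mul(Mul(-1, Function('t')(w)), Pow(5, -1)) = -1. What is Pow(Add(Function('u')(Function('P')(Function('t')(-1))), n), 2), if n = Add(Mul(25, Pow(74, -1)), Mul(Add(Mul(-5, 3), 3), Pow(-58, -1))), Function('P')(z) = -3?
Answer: Rational(137053849, 4605316) ≈ 29.760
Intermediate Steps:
Function('t')(w) = 5 (Function('t')(w) = Mul(-5, -1) = 5)
n = Rational(1169, 2146) (n = Add(Mul(25, Rational(1, 74)), Mul(Add(-15, 3), Rational(-1, 58))) = Add(Rational(25, 74), Mul(-12, Rational(-1, 58))) = Add(Rational(25, 74), Rational(6, 29)) = Rational(1169, 2146) ≈ 0.54473)
Pow(Add(Function('u')(Function('P')(Function('t')(-1))), n), 2) = Pow(Add(Add(-3, -3), Rational(1169, 2146)), 2) = Pow(Add(-6, Rational(1169, 2146)), 2) = Pow(Rational(-11707, 2146), 2) = Rational(137053849, 4605316)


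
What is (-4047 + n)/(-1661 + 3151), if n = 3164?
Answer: -883/1490 ≈ -0.59262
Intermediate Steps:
(-4047 + n)/(-1661 + 3151) = (-4047 + 3164)/(-1661 + 3151) = -883/1490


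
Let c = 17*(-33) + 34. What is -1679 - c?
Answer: -1152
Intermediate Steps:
c = -527 (c = -561 + 34 = -527)
-1679 - c = -1679 - 1*(-527) = -1679 + 527 = -1152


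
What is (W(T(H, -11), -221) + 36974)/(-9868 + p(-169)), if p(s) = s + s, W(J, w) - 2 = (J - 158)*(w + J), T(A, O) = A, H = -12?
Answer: -38293/5103 ≈ -7.5040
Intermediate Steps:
W(J, w) = 2 + (-158 + J)*(J + w) (W(J, w) = 2 + (J - 158)*(w + J) = 2 + (-158 + J)*(J + w))
p(s) = 2*s
(W(T(H, -11), -221) + 36974)/(-9868 + p(-169)) = ((2 + (-12)**2 - 158*(-12) - 158*(-221) - 12*(-221)) + 36974)/(-9868 + 2*(-169)) = ((2 + 144 + 1896 + 34918 + 2652) + 36974)/(-9868 - 338) = (39612 + 36974)/(-10206) = 76586*(-1/10206) = -38293/5103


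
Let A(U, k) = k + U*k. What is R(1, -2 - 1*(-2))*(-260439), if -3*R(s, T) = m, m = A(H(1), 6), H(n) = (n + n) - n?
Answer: 1041756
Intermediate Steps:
H(n) = n (H(n) = 2*n - n = n)
m = 12 (m = 6*(1 + 1) = 6*2 = 12)
R(s, T) = -4 (R(s, T) = -⅓*12 = -4)
R(1, -2 - 1*(-2))*(-260439) = -4*(-260439) = 1041756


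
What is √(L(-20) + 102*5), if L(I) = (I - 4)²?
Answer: √1086 ≈ 32.955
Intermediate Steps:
L(I) = (-4 + I)²
√(L(-20) + 102*5) = √((-4 - 20)² + 102*5) = √((-24)² + 510) = √(576 + 510) = √1086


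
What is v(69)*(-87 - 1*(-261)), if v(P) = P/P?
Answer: 174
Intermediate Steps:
v(P) = 1
v(69)*(-87 - 1*(-261)) = 1*(-87 - 1*(-261)) = 1*(-87 + 261) = 1*174 = 174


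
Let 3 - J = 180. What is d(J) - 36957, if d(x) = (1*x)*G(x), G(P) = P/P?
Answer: -37134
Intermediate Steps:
G(P) = 1
J = -177 (J = 3 - 1*180 = 3 - 180 = -177)
d(x) = x (d(x) = (1*x)*1 = x*1 = x)
d(J) - 36957 = -177 - 36957 = -37134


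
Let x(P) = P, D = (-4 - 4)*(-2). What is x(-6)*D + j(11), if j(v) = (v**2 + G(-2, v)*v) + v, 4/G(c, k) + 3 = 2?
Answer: -8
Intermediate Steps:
G(c, k) = -4 (G(c, k) = 4/(-3 + 2) = 4/(-1) = 4*(-1) = -4)
D = 16 (D = -8*(-2) = 16)
j(v) = v**2 - 3*v (j(v) = (v**2 - 4*v) + v = v**2 - 3*v)
x(-6)*D + j(11) = -6*16 + 11*(-3 + 11) = -96 + 11*8 = -96 + 88 = -8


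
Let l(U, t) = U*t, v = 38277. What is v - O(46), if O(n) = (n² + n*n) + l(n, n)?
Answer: 31929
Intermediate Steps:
O(n) = 3*n² (O(n) = (n² + n*n) + n*n = (n² + n²) + n² = 2*n² + n² = 3*n²)
v - O(46) = 38277 - 3*46² = 38277 - 3*2116 = 38277 - 1*6348 = 38277 - 6348 = 31929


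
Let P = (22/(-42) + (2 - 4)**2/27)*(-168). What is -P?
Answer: -568/9 ≈ -63.111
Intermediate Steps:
P = 568/9 (P = (22*(-1/42) + (-2)**2*(1/27))*(-168) = (-11/21 + 4*(1/27))*(-168) = (-11/21 + 4/27)*(-168) = -71/189*(-168) = 568/9 ≈ 63.111)
-P = -1*568/9 = -568/9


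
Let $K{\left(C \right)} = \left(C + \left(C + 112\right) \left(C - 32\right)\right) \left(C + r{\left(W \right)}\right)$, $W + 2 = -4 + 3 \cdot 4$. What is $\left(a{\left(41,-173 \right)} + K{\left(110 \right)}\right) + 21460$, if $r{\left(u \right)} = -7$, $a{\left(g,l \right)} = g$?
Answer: $1816379$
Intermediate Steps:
$W = 6$ ($W = -2 + \left(-4 + 3 \cdot 4\right) = -2 + \left(-4 + 12\right) = -2 + 8 = 6$)
$K{\left(C \right)} = \left(-7 + C\right) \left(C + \left(-32 + C\right) \left(112 + C\right)\right)$ ($K{\left(C \right)} = \left(C + \left(C + 112\right) \left(C - 32\right)\right) \left(C - 7\right) = \left(C + \left(112 + C\right) \left(-32 + C\right)\right) \left(-7 + C\right) = \left(C + \left(-32 + C\right) \left(112 + C\right)\right) \left(-7 + C\right) = \left(-7 + C\right) \left(C + \left(-32 + C\right) \left(112 + C\right)\right)$)
$\left(a{\left(41,-173 \right)} + K{\left(110 \right)}\right) + 21460 = \left(41 + \left(25088 + 110^{3} - 456610 + 74 \cdot 110^{2}\right)\right) + 21460 = \left(41 + \left(25088 + 1331000 - 456610 + 74 \cdot 12100\right)\right) + 21460 = \left(41 + \left(25088 + 1331000 - 456610 + 895400\right)\right) + 21460 = \left(41 + 1794878\right) + 21460 = 1794919 + 21460 = 1816379$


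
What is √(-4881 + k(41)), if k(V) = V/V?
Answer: 4*I*√305 ≈ 69.857*I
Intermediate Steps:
k(V) = 1
√(-4881 + k(41)) = √(-4881 + 1) = √(-4880) = 4*I*√305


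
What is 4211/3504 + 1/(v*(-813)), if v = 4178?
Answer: 794642175/661226992 ≈ 1.2018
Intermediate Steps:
4211/3504 + 1/(v*(-813)) = 4211/3504 + 1/(4178*(-813)) = 4211*(1/3504) + (1/4178)*(-1/813) = 4211/3504 - 1/3396714 = 794642175/661226992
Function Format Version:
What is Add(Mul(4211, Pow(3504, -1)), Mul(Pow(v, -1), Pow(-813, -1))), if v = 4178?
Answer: Rational(794642175, 661226992) ≈ 1.2018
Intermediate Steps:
Add(Mul(4211, Pow(3504, -1)), Mul(Pow(v, -1), Pow(-813, -1))) = Add(Mul(4211, Pow(3504, -1)), Mul(Pow(4178, -1), Pow(-813, -1))) = Add(Mul(4211, Rational(1, 3504)), Mul(Rational(1, 4178), Rational(-1, 813))) = Add(Rational(4211, 3504), Rational(-1, 3396714)) = Rational(794642175, 661226992)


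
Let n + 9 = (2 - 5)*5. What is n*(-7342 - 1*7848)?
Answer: 364560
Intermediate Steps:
n = -24 (n = -9 + (2 - 5)*5 = -9 - 3*5 = -9 - 15 = -24)
n*(-7342 - 1*7848) = -24*(-7342 - 1*7848) = -24*(-7342 - 7848) = -24*(-15190) = 364560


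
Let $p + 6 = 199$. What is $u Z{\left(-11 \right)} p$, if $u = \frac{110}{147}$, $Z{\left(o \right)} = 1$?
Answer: $\frac{21230}{147} \approx 144.42$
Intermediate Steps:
$p = 193$ ($p = -6 + 199 = 193$)
$u = \frac{110}{147}$ ($u = 110 \cdot \frac{1}{147} = \frac{110}{147} \approx 0.7483$)
$u Z{\left(-11 \right)} p = \frac{110}{147} \cdot 1 \cdot 193 = \frac{110}{147} \cdot 193 = \frac{21230}{147}$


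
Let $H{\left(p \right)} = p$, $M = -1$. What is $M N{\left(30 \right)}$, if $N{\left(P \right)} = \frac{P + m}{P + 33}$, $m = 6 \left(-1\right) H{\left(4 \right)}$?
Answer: $- \frac{2}{21} \approx -0.095238$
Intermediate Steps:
$m = -24$ ($m = 6 \left(-1\right) 4 = \left(-6\right) 4 = -24$)
$N{\left(P \right)} = \frac{-24 + P}{33 + P}$ ($N{\left(P \right)} = \frac{P - 24}{P + 33} = \frac{-24 + P}{33 + P}$)
$M N{\left(30 \right)} = - \frac{-24 + 30}{33 + 30} = - \frac{6}{63} = \left(-1\right) \frac{2}{21} = - \frac{2}{21}$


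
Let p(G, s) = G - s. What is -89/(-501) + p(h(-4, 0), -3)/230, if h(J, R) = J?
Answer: 19969/115230 ≈ 0.17330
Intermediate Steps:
-89/(-501) + p(h(-4, 0), -3)/230 = -89/(-501) + (-4 - 1*(-3))/230 = -89*(-1/501) + (-4 + 3)*(1/230) = 89/501 - 1*1/230 = 89/501 - 1/230 = 19969/115230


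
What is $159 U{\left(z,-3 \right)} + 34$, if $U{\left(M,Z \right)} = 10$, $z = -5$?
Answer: $1624$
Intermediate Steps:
$159 U{\left(z,-3 \right)} + 34 = 159 \cdot 10 + 34 = 1590 + 34 = 1624$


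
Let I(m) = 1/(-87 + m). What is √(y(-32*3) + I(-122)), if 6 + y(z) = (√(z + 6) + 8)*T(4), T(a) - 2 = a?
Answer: √(1834393 + 786258*I*√10)/209 ≈ 7.5077 + 3.7908*I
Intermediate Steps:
T(a) = 2 + a
y(z) = 42 + 6*√(6 + z) (y(z) = -6 + (√(z + 6) + 8)*(2 + 4) = -6 + (√(6 + z) + 8)*6 = -6 + (8 + √(6 + z))*6 = -6 + (48 + 6*√(6 + z)) = 42 + 6*√(6 + z))
√(y(-32*3) + I(-122)) = √((42 + 6*√(6 - 32*3)) + 1/(-87 - 122)) = √((42 + 6*√(6 - 96)) + 1/(-209)) = √((42 + 6*√(-90)) - 1/209) = √((42 + 6*(3*I*√10)) - 1/209) = √((42 + 18*I*√10) - 1/209) = √(8777/209 + 18*I*√10)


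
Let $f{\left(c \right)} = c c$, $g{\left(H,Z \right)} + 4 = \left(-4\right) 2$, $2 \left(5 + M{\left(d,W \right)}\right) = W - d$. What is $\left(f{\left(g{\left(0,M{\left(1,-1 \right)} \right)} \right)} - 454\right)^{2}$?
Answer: $96100$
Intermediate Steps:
$M{\left(d,W \right)} = -5 + \frac{W}{2} - \frac{d}{2}$ ($M{\left(d,W \right)} = -5 + \frac{W - d}{2} = -5 + \left(\frac{W}{2} - \frac{d}{2}\right) = -5 + \frac{W}{2} - \frac{d}{2}$)
$g{\left(H,Z \right)} = -12$ ($g{\left(H,Z \right)} = -4 - 8 = -12$)
$f{\left(c \right)} = c^{2}$
$\left(f{\left(g{\left(0,M{\left(1,-1 \right)} \right)} \right)} - 454\right)^{2} = \left(\left(-12\right)^{2} - 454\right)^{2} = \left(144 - 454\right)^{2} = \left(-310\right)^{2} = 96100$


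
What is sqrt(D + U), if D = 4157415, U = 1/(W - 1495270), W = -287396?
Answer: sqrt(1467982343836282786)/594222 ≈ 2039.0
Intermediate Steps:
U = -1/1782666 (U = 1/(-287396 - 1495270) = 1/(-1782666) = -1/1782666 ≈ -5.6096e-7)
sqrt(D + U) = sqrt(4157415 - 1/1782666) = sqrt(7411282368389/1782666) = sqrt(1467982343836282786)/594222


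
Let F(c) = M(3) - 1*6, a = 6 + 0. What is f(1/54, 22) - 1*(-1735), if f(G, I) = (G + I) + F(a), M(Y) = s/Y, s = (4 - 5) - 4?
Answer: 94465/54 ≈ 1749.4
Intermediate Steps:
a = 6
s = -5 (s = -1 - 4 = -5)
M(Y) = -5/Y
F(c) = -23/3 (F(c) = -5/3 - 1*6 = -5*1/3 - 6 = -5/3 - 6 = -23/3)
f(G, I) = -23/3 + G + I (f(G, I) = (G + I) - 23/3 = -23/3 + G + I)
f(1/54, 22) - 1*(-1735) = (-23/3 + 1/54 + 22) - 1*(-1735) = (-23/3 + 1/54 + 22) + 1735 = 775/54 + 1735 = 94465/54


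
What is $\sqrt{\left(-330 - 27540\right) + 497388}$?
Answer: $7 \sqrt{9582} \approx 685.21$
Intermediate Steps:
$\sqrt{\left(-330 - 27540\right) + 497388} = \sqrt{-27870 + 497388} = \sqrt{469518} = 7 \sqrt{9582}$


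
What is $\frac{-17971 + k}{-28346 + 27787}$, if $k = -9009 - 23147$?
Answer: $\frac{50127}{559} \approx 89.673$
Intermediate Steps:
$k = -32156$ ($k = -9009 - 23147 = -32156$)
$\frac{-17971 + k}{-28346 + 27787} = \frac{-17971 - 32156}{-28346 + 27787} = - \frac{50127}{-559} = \left(-50127\right) \left(- \frac{1}{559}\right) = \frac{50127}{559}$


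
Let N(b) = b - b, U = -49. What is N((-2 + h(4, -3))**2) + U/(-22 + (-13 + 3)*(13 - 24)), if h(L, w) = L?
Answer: -49/88 ≈ -0.55682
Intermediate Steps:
N(b) = 0
N((-2 + h(4, -3))**2) + U/(-22 + (-13 + 3)*(13 - 24)) = 0 - 49/(-22 + (-13 + 3)*(13 - 24)) = 0 - 49/(-22 - 10*(-11)) = 0 - 49/(-22 + 110) = 0 - 49/88 = -49/88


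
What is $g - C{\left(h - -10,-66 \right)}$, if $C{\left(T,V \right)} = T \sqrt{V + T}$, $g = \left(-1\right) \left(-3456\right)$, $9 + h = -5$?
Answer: $3456 + 4 i \sqrt{70} \approx 3456.0 + 33.466 i$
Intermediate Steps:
$h = -14$ ($h = -9 - 5 = -14$)
$g = 3456$
$C{\left(T,V \right)} = T \sqrt{T + V}$
$g - C{\left(h - -10,-66 \right)} = 3456 - \left(-14 - -10\right) \sqrt{\left(-14 - -10\right) - 66} = 3456 - \left(-14 + 10\right) \sqrt{\left(-14 + 10\right) - 66} = 3456 - - 4 \sqrt{-4 - 66} = 3456 - - 4 \sqrt{-70} = 3456 - - 4 i \sqrt{70} = 3456 + 4 i \sqrt{70}$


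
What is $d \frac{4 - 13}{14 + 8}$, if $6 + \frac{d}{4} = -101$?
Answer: $\frac{1926}{11} \approx 175.09$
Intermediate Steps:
$d = -428$ ($d = -24 + 4 \left(-101\right) = -24 - 404 = -428$)
$d \frac{4 - 13}{14 + 8} = - 428 \frac{4 - 13}{14 + 8} = - 428 \left(- \frac{9}{22}\right) = - 428 \left(\left(-9\right) \frac{1}{22}\right) = \left(-428\right) \left(- \frac{9}{22}\right) = \frac{1926}{11}$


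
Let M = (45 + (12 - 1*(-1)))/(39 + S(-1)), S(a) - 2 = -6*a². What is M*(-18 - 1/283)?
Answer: -59102/1981 ≈ -29.834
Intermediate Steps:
S(a) = 2 - 6*a²
M = 58/35 (M = (45 + (12 - 1*(-1)))/(39 + (2 - 6*(-1)²)) = (45 + (12 + 1))/(39 + (2 - 6*1)) = (45 + 13)/(39 + (2 - 6)) = 58/(39 - 4) = 58/35 ≈ 1.6571)
M*(-18 - 1/283) = 58*(-18 - 1/283)/35 = (58/35)*(-5095/283) = -59102/1981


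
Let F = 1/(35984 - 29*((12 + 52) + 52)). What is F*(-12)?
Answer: -3/8155 ≈ -0.00036787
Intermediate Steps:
F = 1/32620 (F = 1/(35984 - 29*(64 + 52)) = 1/(35984 - 29*116) = 1/(35984 - 3364) = 1/32620 ≈ 3.0656e-5)
F*(-12) = (1/32620)*(-12) = -3/8155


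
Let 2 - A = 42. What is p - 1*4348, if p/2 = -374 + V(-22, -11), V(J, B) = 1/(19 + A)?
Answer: -107018/21 ≈ -5096.1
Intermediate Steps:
A = -40 (A = 2 - 1*42 = 2 - 42 = -40)
V(J, B) = -1/21 (V(J, B) = 1/(19 - 40) = 1/(-21) = -1/21)
p = -15710/21 (p = 2*(-374 - 1/21) = 2*(-7855/21) = -15710/21 ≈ -748.10)
p - 1*4348 = -15710/21 - 1*4348 = -15710/21 - 4348 = -107018/21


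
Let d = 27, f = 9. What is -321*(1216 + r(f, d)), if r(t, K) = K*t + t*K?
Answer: -546342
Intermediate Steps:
r(t, K) = 2*K*t (r(t, K) = K*t + K*t = 2*K*t)
-321*(1216 + r(f, d)) = -321*(1216 + 2*27*9) = -321*(1216 + 486) = -321*1702 = -546342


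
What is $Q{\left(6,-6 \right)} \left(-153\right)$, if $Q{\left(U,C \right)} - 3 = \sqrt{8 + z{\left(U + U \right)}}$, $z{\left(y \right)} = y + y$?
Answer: $-459 - 612 \sqrt{2} \approx -1324.5$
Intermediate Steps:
$z{\left(y \right)} = 2 y$
$Q{\left(U,C \right)} = 3 + \sqrt{8 + 4 U}$ ($Q{\left(U,C \right)} = 3 + \sqrt{8 + 2 \left(U + U\right)} = 3 + \sqrt{8 + 2 \cdot 2 U} = 3 + \sqrt{8 + 4 U}$)
$Q{\left(6,-6 \right)} \left(-153\right) = \left(3 + 2 \sqrt{2 + 6}\right) \left(-153\right) = \left(3 + 2 \sqrt{8}\right) \left(-153\right) = \left(3 + 2 \cdot 2 \sqrt{2}\right) \left(-153\right) = \left(3 + 4 \sqrt{2}\right) \left(-153\right) = -459 - 612 \sqrt{2}$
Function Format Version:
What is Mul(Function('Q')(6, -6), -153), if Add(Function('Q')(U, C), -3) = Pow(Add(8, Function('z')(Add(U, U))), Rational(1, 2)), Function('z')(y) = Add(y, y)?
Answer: Add(-459, Mul(-612, Pow(2, Rational(1, 2)))) ≈ -1324.5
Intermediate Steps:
Function('z')(y) = Mul(2, y)
Function('Q')(U, C) = Add(3, Pow(Add(8, Mul(4, U)), Rational(1, 2))) (Function('Q')(U, C) = Add(3, Pow(Add(8, Mul(2, Add(U, U))), Rational(1, 2))) = Add(3, Pow(Add(8, Mul(2, Mul(2, U))), Rational(1, 2))) = Add(3, Pow(Add(8, Mul(4, U)), Rational(1, 2))))
Mul(Function('Q')(6, -6), -153) = Mul(Add(3, Mul(2, Pow(Add(2, 6), Rational(1, 2)))), -153) = Mul(Add(3, Mul(2, Pow(8, Rational(1, 2)))), -153) = Mul(Add(3, Mul(2, Mul(2, Pow(2, Rational(1, 2))))), -153) = Mul(Add(3, Mul(4, Pow(2, Rational(1, 2)))), -153) = Add(-459, Mul(-612, Pow(2, Rational(1, 2))))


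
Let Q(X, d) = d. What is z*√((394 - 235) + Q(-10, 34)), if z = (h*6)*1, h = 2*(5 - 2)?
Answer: 36*√193 ≈ 500.13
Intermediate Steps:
h = 6 (h = 2*3 = 6)
z = 36 (z = (6*6)*1 = 36*1 = 36)
z*√((394 - 235) + Q(-10, 34)) = 36*√((394 - 235) + 34) = 36*√(159 + 34) = 36*√193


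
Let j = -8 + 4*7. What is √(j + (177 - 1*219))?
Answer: I*√22 ≈ 4.6904*I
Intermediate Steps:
j = 20 (j = -8 + 28 = 20)
√(j + (177 - 1*219)) = √(20 + (177 - 1*219)) = √(20 + (177 - 219)) = √(20 - 42) = √(-22) = I*√22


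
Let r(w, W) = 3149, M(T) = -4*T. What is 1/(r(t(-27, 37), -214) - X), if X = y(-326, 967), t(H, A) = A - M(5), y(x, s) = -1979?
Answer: 1/5128 ≈ 0.00019501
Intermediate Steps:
t(H, A) = 20 + A (t(H, A) = A - (-4)*5 = A - 1*(-20) = A + 20 = 20 + A)
X = -1979
1/(r(t(-27, 37), -214) - X) = 1/(3149 - 1*(-1979)) = 1/(3149 + 1979) = 1/5128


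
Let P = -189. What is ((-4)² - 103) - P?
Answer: 102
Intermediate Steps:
((-4)² - 103) - P = ((-4)² - 103) - 1*(-189) = (16 - 103) + 189 = -87 + 189 = 102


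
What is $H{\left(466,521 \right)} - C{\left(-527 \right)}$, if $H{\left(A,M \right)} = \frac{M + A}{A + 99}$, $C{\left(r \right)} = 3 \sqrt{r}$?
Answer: $\frac{987}{565} - 3 i \sqrt{527} \approx 1.7469 - 68.869 i$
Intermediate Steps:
$H{\left(A,M \right)} = \frac{A + M}{99 + A}$
$H{\left(466,521 \right)} - C{\left(-527 \right)} = \frac{466 + 521}{99 + 466} - 3 \sqrt{-527} = \frac{1}{565} \cdot 987 - 3 i \sqrt{527} = \frac{987}{565} - 3 i \sqrt{527}$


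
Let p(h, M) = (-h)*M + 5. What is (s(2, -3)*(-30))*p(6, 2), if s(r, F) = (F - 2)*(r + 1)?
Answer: -3150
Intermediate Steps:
s(r, F) = (1 + r)*(-2 + F) (s(r, F) = (-2 + F)*(1 + r) = (1 + r)*(-2 + F))
p(h, M) = 5 - M*h (p(h, M) = -M*h + 5 = 5 - M*h)
(s(2, -3)*(-30))*p(6, 2) = ((-2 - 3 - 2*2 - 3*2)*(-30))*(5 - 1*2*6) = ((-2 - 3 - 4 - 6)*(-30))*(5 - 12) = -15*(-30)*(-7) = 450*(-7) = -3150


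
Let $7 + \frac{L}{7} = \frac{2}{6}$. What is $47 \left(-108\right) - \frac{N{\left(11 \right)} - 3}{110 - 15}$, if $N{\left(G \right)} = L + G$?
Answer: $- \frac{1446544}{285} \approx -5075.6$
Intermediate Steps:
$L = - \frac{140}{3}$ ($L = -49 + 7 \cdot \frac{2}{6} = -49 + 7 \cdot 2 \cdot \frac{1}{6} = -49 + 7 \cdot \frac{1}{3} = -49 + \frac{7}{3} = - \frac{140}{3} \approx -46.667$)
$N{\left(G \right)} = - \frac{140}{3} + G$
$47 \left(-108\right) - \frac{N{\left(11 \right)} - 3}{110 - 15} = 47 \left(-108\right) - \frac{\left(- \frac{140}{3} + 11\right) - 3}{110 - 15} = -5076 - \frac{- \frac{107}{3} - 3}{95} = -5076 - \frac{1}{95} \left(- \frac{116}{3}\right) = -5076 - - \frac{116}{285} = -5076 + \frac{116}{285} = - \frac{1446544}{285}$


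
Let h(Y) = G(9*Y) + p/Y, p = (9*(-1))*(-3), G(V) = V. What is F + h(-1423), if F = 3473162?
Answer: 4924085138/1423 ≈ 3.4604e+6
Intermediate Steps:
p = 27 (p = -9*(-3) = 27)
h(Y) = 9*Y + 27/Y
F + h(-1423) = 3473162 + (9*(-1423) + 27/(-1423)) = 3473162 + (-12807 + 27*(-1/1423)) = 3473162 + (-12807 - 27/1423) = 3473162 - 18224388/1423 = 4924085138/1423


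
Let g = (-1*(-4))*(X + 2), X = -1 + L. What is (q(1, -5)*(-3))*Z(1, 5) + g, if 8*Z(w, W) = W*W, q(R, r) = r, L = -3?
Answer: 311/8 ≈ 38.875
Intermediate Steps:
X = -4 (X = -1 - 3 = -4)
Z(w, W) = W²/8 (Z(w, W) = (W*W)/8 = W²/8)
g = -8 (g = (-1*(-4))*(-4 + 2) = 4*(-2) = -8)
(q(1, -5)*(-3))*Z(1, 5) + g = (-5*(-3))*((⅛)*5²) - 8 = 15*((⅛)*25) - 8 = 15*(25/8) - 8 = 375/8 - 8 = 311/8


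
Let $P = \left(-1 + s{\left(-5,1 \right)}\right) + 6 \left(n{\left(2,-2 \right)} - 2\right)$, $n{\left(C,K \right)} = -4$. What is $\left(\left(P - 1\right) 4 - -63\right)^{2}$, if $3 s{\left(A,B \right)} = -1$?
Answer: $\frac{73441}{9} \approx 8160.1$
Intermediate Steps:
$s{\left(A,B \right)} = - \frac{1}{3}$ ($s{\left(A,B \right)} = \frac{1}{3} \left(-1\right) = - \frac{1}{3}$)
$P = - \frac{112}{3}$ ($P = \left(-1 - \frac{1}{3}\right) + 6 \left(-4 - 2\right) = - \frac{4}{3} + 6 \left(-6\right) = - \frac{4}{3} - 36 = - \frac{112}{3} \approx -37.333$)
$\left(\left(P - 1\right) 4 - -63\right)^{2} = \left(\left(- \frac{112}{3} - 1\right) 4 - -63\right)^{2} = \left(\left(- \frac{115}{3}\right) 4 + 63\right)^{2} = \left(- \frac{460}{3} + 63\right)^{2} = \left(- \frac{271}{3}\right)^{2} = \frac{73441}{9}$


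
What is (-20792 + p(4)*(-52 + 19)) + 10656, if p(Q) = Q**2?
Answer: -10664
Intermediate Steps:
(-20792 + p(4)*(-52 + 19)) + 10656 = (-20792 + 4**2*(-52 + 19)) + 10656 = (-20792 + 16*(-33)) + 10656 = (-20792 - 528) + 10656 = -21320 + 10656 = -10664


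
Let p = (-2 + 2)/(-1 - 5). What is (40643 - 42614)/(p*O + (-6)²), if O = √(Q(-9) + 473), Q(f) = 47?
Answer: -219/4 ≈ -54.750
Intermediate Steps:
O = 2*√130 (O = √(47 + 473) = √520 = 2*√130 ≈ 22.803)
p = 0 (p = 0/(-6) = 0*(-⅙) = 0)
(40643 - 42614)/(p*O + (-6)²) = (40643 - 42614)/(0*(2*√130) + (-6)²) = -1971/(0 + 36) = -1971/36 = -1971*1/36 = -219/4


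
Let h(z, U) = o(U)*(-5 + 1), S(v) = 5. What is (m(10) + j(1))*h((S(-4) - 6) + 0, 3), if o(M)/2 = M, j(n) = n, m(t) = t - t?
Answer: -24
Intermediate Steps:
m(t) = 0
o(M) = 2*M
h(z, U) = -8*U (h(z, U) = (2*U)*(-5 + 1) = (2*U)*(-4) = -8*U)
(m(10) + j(1))*h((S(-4) - 6) + 0, 3) = (0 + 1)*(-8*3) = 1*(-24) = -24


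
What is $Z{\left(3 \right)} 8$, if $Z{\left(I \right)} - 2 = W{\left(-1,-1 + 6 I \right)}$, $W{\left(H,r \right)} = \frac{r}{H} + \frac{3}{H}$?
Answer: $-144$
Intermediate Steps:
$W{\left(H,r \right)} = \frac{3}{H} + \frac{r}{H}$
$Z{\left(I \right)} = - 6 I$ ($Z{\left(I \right)} = 2 + \frac{3 + \left(-1 + 6 I\right)}{-1} = 2 - \left(2 + 6 I\right) = - 6 I$)
$Z{\left(3 \right)} 8 = \left(-6\right) 3 \cdot 8 = \left(-18\right) 8 = -144$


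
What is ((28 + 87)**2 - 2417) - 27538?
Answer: -16730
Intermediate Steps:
((28 + 87)**2 - 2417) - 27538 = (115**2 - 2417) - 27538 = (13225 - 2417) - 27538 = 10808 - 27538 = -16730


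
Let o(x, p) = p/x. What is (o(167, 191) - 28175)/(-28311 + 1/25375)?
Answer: 59695118875/59985700604 ≈ 0.99516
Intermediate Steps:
(o(167, 191) - 28175)/(-28311 + 1/25375) = (191/167 - 28175)/(-28311 + 1/25375) = (191*(1/167) - 28175)/(-28311 + 1/25375) = (191/167 - 28175)/(-718391624/25375) = -4705034/167*(-25375/718391624) = 59695118875/59985700604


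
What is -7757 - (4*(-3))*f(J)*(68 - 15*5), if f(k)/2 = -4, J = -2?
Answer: -7085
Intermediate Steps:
f(k) = -8 (f(k) = 2*(-4) = -8)
-7757 - (4*(-3))*f(J)*(68 - 15*5) = -7757 - (4*(-3))*(-8)*(68 - 15*5) = -7757 - (-12*(-8))*(68 - 75) = -7757 - 96*(-7) = -7757 - 1*(-672) = -7757 + 672 = -7085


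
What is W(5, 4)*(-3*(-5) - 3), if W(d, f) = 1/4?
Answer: 3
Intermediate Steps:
W(d, f) = ¼
W(5, 4)*(-3*(-5) - 3) = (-3*(-5) - 3)/4 = (15 - 3)/4 = (¼)*12 = 3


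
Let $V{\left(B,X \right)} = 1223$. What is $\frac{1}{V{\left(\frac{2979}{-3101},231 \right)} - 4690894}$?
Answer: $- \frac{1}{4689671} \approx -2.1323 \cdot 10^{-7}$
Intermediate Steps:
$\frac{1}{V{\left(\frac{2979}{-3101},231 \right)} - 4690894} = \frac{1}{1223 - 4690894} = \frac{1}{-4689671} = - \frac{1}{4689671}$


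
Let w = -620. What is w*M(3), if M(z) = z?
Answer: -1860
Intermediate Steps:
w*M(3) = -620*3 = -1860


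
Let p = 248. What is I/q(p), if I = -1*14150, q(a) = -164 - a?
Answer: 7075/206 ≈ 34.345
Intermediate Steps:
I = -14150
I/q(p) = -14150/(-164 - 1*248) = -14150/(-164 - 248) = -14150/(-412) = -14150*(-1/412) = 7075/206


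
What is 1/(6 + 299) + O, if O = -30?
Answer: -9149/305 ≈ -29.997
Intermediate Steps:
1/(6 + 299) + O = 1/(6 + 299) - 30 = 1/305 - 30 = -9149/305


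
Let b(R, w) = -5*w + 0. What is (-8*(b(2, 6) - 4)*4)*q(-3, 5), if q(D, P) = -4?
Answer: -4352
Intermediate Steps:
b(R, w) = -5*w
(-8*(b(2, 6) - 4)*4)*q(-3, 5) = -8*(-5*6 - 4)*4*(-4) = -8*(-30 - 4)*4*(-4) = -(-272)*4*(-4) = -8*(-136)*(-4) = 1088*(-4) = -4352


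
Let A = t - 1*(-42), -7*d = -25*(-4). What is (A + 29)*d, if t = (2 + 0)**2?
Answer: -7500/7 ≈ -1071.4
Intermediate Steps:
d = -100/7 (d = -(-25)*(-4)/7 = -1/7*100 = -100/7 ≈ -14.286)
t = 4 (t = 2**2 = 4)
A = 46 (A = 4 - 1*(-42) = 4 + 42 = 46)
(A + 29)*d = (46 + 29)*(-100/7) = 75*(-100/7) = -7500/7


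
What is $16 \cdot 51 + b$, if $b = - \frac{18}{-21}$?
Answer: $\frac{5718}{7} \approx 816.86$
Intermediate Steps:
$b = \frac{6}{7}$ ($b = \left(-18\right) \left(- \frac{1}{21}\right) = \frac{6}{7} \approx 0.85714$)
$16 \cdot 51 + b = 16 \cdot 51 + \frac{6}{7} = 816 + \frac{6}{7} = \frac{5718}{7}$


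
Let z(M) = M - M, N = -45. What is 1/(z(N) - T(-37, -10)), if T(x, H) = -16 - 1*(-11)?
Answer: 1/5 ≈ 0.20000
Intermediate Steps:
T(x, H) = -5 (T(x, H) = -16 + 11 = -5)
z(M) = 0
1/(z(N) - T(-37, -10)) = 1/(0 - 1*(-5)) = 1/(0 + 5) = 1/5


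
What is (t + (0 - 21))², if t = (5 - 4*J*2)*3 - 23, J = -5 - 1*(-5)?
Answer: 841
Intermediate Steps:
J = 0 (J = -5 + 5 = 0)
t = -8 (t = (5 - 4*0*2)*3 - 23 = (5 + 0*2)*3 - 23 = (5 + 0)*3 - 23 = 5*3 - 23 = 15 - 23 = -8)
(t + (0 - 21))² = (-8 + (0 - 21))² = (-8 - 21)² = (-29)² = 841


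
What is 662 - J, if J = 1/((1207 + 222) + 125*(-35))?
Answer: 1950253/2946 ≈ 662.00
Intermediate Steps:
J = -1/2946 (J = 1/(1429 - 4375) = 1/(-2946) = -1/2946 ≈ -0.00033944)
662 - J = 662 - 1*(-1/2946) = 662 + 1/2946 = 1950253/2946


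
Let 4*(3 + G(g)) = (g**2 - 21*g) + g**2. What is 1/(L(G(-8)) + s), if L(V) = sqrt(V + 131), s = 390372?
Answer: 195186/76195149091 - sqrt(202)/152390298182 ≈ 2.5616e-6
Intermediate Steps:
G(g) = -3 + g**2/2 - 21*g/4 (G(g) = -3 + ((g**2 - 21*g) + g**2)/4 = -3 + (-21*g + 2*g**2)/4 = -3 + (g**2/2 - 21*g/4) = -3 + g**2/2 - 21*g/4)
L(V) = sqrt(131 + V)
1/(L(G(-8)) + s) = 1/(sqrt(131 + (-3 + (1/2)*(-8)**2 - 21/4*(-8))) + 390372) = 1/(sqrt(131 + (-3 + (1/2)*64 + 42)) + 390372) = 1/(sqrt(131 + (-3 + 32 + 42)) + 390372) = 1/(sqrt(131 + 71) + 390372) = 1/(sqrt(202) + 390372) = 1/(390372 + sqrt(202))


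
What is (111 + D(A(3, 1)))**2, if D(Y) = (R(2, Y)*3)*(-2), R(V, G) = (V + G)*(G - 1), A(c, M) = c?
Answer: 2601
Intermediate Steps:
R(V, G) = (-1 + G)*(G + V) (R(V, G) = (G + V)*(-1 + G) = (-1 + G)*(G + V))
D(Y) = 12 - 6*Y - 6*Y**2 (D(Y) = ((Y**2 - Y - 1*2 + Y*2)*3)*(-2) = ((Y**2 - Y - 2 + 2*Y)*3)*(-2) = ((-2 + Y + Y**2)*3)*(-2) = (-6 + 3*Y + 3*Y**2)*(-2) = 12 - 6*Y - 6*Y**2)
(111 + D(A(3, 1)))**2 = (111 + (12 - 6*3 - 6*3**2))**2 = (111 + (12 - 18 - 6*9))**2 = (111 + (12 - 18 - 54))**2 = (111 - 60)**2 = 51**2 = 2601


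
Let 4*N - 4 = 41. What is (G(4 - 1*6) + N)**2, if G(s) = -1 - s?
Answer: 2401/16 ≈ 150.06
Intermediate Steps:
N = 45/4 (N = 1 + (1/4)*41 = 1 + 41/4 = 45/4 ≈ 11.250)
(G(4 - 1*6) + N)**2 = ((-1 - (4 - 1*6)) + 45/4)**2 = ((-1 - (4 - 6)) + 45/4)**2 = ((-1 - 1*(-2)) + 45/4)**2 = ((-1 + 2) + 45/4)**2 = (1 + 45/4)**2 = (49/4)**2 = 2401/16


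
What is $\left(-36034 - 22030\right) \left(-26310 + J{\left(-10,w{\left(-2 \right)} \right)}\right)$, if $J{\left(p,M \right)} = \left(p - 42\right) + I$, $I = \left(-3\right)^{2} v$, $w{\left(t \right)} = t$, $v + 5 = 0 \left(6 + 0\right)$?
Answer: $1533296048$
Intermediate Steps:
$v = -5$ ($v = -5 + 0 \left(6 + 0\right) = -5 + 0 \cdot 6 = -5 + 0 = -5$)
$I = -45$ ($I = \left(-3\right)^{2} \left(-5\right) = 9 \left(-5\right) = -45$)
$J{\left(p,M \right)} = -87 + p$ ($J{\left(p,M \right)} = \left(p - 42\right) - 45 = \left(-42 + p\right) - 45 = -87 + p$)
$\left(-36034 - 22030\right) \left(-26310 + J{\left(-10,w{\left(-2 \right)} \right)}\right) = \left(-36034 - 22030\right) \left(-26310 - 97\right) = - 58064 \left(-26310 - 97\right) = \left(-58064\right) \left(-26407\right) = 1533296048$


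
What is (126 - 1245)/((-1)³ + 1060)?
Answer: -373/353 ≈ -1.0567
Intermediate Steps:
(126 - 1245)/((-1)³ + 1060) = -1119/(-1 + 1060) = -1119/1059 = -1119*1/1059 = -373/353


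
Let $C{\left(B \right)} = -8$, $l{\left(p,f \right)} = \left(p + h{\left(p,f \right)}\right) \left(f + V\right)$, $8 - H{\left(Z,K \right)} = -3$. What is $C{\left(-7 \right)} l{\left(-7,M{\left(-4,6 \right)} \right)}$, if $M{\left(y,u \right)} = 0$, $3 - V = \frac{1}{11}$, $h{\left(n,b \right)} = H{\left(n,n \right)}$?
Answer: $- \frac{1024}{11} \approx -93.091$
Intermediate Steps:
$H{\left(Z,K \right)} = 11$ ($H{\left(Z,K \right)} = 8 - -3 = 8 + 3 = 11$)
$h{\left(n,b \right)} = 11$
$V = \frac{32}{11}$ ($V = 3 - \frac{1}{11} = \frac{32}{11} \approx 2.9091$)
$l{\left(p,f \right)} = \left(11 + p\right) \left(\frac{32}{11} + f\right)$ ($l{\left(p,f \right)} = \left(p + 11\right) \left(f + \frac{32}{11}\right) = \left(11 + p\right) \left(\frac{32}{11} + f\right)$)
$C{\left(-7 \right)} l{\left(-7,M{\left(-4,6 \right)} \right)} = - 8 \left(32 + 11 \cdot 0 + \frac{32}{11} \left(-7\right) + 0 \left(-7\right)\right) = - 8 \left(32 + 0 - \frac{224}{11} + 0\right) = \left(-8\right) \frac{128}{11} = - \frac{1024}{11}$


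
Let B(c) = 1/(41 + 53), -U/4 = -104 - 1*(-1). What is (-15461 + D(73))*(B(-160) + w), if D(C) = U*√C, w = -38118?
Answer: 55398169951/94 - 738116746*√73/47 ≈ 4.5516e+8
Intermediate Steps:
U = 412 (U = -4*(-104 - 1*(-1)) = -4*(-104 + 1) = -4*(-103) = 412)
B(c) = 1/94
D(C) = 412*√C
(-15461 + D(73))*(B(-160) + w) = (-15461 + 412*√73)*(1/94 - 38118) = (-15461 + 412*√73)*(-3583091/94) = 55398169951/94 - 738116746*√73/47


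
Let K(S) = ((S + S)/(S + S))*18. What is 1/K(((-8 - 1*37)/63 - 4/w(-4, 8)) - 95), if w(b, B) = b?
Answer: 1/18 ≈ 0.055556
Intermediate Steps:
K(S) = 18 (K(S) = ((2*S)/((2*S)))*18 = ((2*S)*(1/(2*S)))*18 = 1*18 = 18)
1/K(((-8 - 1*37)/63 - 4/w(-4, 8)) - 95) = 1/18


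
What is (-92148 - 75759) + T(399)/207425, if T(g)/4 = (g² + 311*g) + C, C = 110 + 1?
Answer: -34826975871/207425 ≈ -1.6790e+5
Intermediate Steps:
C = 111
T(g) = 444 + 4*g² + 1244*g (T(g) = 4*((g² + 311*g) + 111) = 4*(111 + g² + 311*g) = 444 + 4*g² + 1244*g)
(-92148 - 75759) + T(399)/207425 = (-92148 - 75759) + (444 + 4*399² + 1244*399)/207425 = -167907 + (444 + 4*159201 + 496356)*(1/207425) = -167907 + (444 + 636804 + 496356)*(1/207425) = -167907 + 1133604*(1/207425) = -167907 + 1133604/207425 = -34826975871/207425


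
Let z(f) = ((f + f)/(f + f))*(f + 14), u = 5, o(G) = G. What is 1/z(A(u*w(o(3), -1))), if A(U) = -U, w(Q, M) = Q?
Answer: -1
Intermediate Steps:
z(f) = 14 + f (z(f) = ((2*f)/((2*f)))*(14 + f) = ((2*f)*(1/(2*f)))*(14 + f) = 1*(14 + f) = 14 + f)
1/z(A(u*w(o(3), -1))) = 1/(14 - 5*3) = 1/(14 - 1*15) = 1/(14 - 15) = 1/(-1) = -1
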